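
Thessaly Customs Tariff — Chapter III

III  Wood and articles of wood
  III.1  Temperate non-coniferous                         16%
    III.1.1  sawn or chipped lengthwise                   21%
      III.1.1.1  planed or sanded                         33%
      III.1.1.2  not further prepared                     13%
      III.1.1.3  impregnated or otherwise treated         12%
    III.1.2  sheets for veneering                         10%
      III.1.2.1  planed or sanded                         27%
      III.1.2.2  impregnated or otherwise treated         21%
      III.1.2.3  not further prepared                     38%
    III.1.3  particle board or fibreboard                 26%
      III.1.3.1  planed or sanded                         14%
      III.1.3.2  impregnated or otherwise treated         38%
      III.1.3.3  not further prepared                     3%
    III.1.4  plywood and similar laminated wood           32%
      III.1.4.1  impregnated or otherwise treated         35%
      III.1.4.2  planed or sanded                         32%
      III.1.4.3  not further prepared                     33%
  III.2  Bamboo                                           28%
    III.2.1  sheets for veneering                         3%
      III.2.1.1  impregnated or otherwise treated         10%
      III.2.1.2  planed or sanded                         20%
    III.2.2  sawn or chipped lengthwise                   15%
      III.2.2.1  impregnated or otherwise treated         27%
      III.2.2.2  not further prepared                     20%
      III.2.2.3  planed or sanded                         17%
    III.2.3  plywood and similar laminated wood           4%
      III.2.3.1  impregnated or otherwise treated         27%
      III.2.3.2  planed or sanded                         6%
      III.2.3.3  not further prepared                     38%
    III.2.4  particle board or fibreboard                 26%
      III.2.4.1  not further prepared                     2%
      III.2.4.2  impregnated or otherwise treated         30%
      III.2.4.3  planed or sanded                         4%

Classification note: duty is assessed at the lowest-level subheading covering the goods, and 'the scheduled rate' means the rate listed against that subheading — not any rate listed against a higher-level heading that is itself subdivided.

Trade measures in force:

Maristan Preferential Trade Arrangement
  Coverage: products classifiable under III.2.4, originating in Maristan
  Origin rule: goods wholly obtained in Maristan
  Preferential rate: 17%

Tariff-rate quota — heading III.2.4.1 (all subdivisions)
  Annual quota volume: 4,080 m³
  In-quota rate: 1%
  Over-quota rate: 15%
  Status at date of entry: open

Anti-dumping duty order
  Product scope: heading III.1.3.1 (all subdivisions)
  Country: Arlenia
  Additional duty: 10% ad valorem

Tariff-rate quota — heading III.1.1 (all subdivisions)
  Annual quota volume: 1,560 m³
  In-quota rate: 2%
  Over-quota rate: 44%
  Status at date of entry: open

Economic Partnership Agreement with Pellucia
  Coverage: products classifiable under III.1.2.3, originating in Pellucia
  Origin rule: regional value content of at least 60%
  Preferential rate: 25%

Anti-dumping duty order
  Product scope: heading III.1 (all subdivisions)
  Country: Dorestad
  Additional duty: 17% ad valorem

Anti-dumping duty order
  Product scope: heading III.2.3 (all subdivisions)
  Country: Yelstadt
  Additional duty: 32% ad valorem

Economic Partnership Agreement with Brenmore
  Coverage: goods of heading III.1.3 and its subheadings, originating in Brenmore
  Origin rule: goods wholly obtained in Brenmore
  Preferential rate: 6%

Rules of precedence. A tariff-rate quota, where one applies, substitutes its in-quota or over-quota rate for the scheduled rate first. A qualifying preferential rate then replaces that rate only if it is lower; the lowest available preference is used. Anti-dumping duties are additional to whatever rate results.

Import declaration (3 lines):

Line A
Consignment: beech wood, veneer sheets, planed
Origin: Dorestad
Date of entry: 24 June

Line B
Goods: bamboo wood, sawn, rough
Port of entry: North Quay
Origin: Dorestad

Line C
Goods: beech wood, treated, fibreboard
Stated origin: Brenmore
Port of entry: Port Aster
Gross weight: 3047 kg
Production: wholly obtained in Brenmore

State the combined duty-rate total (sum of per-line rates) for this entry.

70%

Line A: beech → III.1; veneer sheets → III.1.2; planed → III.1.2.1. Scheduled 27%. anti-dumping (Dorestad, III.1): +17%; total 27% + 17% = 44%. → 44%.
Line B: bamboo → III.2; sawn → III.2.2; rough → III.2.2.2. Scheduled 20%. No special measure applies. → 20%.
Line C: beech → III.1; fibreboard → III.1.3; treated → III.1.3.2. Scheduled 38%. Brenmore agreement on III.1.3: wholly obtained → 6% available; preferential 6%. → 6%.
Sum: 44% + 20% + 6% = 70%.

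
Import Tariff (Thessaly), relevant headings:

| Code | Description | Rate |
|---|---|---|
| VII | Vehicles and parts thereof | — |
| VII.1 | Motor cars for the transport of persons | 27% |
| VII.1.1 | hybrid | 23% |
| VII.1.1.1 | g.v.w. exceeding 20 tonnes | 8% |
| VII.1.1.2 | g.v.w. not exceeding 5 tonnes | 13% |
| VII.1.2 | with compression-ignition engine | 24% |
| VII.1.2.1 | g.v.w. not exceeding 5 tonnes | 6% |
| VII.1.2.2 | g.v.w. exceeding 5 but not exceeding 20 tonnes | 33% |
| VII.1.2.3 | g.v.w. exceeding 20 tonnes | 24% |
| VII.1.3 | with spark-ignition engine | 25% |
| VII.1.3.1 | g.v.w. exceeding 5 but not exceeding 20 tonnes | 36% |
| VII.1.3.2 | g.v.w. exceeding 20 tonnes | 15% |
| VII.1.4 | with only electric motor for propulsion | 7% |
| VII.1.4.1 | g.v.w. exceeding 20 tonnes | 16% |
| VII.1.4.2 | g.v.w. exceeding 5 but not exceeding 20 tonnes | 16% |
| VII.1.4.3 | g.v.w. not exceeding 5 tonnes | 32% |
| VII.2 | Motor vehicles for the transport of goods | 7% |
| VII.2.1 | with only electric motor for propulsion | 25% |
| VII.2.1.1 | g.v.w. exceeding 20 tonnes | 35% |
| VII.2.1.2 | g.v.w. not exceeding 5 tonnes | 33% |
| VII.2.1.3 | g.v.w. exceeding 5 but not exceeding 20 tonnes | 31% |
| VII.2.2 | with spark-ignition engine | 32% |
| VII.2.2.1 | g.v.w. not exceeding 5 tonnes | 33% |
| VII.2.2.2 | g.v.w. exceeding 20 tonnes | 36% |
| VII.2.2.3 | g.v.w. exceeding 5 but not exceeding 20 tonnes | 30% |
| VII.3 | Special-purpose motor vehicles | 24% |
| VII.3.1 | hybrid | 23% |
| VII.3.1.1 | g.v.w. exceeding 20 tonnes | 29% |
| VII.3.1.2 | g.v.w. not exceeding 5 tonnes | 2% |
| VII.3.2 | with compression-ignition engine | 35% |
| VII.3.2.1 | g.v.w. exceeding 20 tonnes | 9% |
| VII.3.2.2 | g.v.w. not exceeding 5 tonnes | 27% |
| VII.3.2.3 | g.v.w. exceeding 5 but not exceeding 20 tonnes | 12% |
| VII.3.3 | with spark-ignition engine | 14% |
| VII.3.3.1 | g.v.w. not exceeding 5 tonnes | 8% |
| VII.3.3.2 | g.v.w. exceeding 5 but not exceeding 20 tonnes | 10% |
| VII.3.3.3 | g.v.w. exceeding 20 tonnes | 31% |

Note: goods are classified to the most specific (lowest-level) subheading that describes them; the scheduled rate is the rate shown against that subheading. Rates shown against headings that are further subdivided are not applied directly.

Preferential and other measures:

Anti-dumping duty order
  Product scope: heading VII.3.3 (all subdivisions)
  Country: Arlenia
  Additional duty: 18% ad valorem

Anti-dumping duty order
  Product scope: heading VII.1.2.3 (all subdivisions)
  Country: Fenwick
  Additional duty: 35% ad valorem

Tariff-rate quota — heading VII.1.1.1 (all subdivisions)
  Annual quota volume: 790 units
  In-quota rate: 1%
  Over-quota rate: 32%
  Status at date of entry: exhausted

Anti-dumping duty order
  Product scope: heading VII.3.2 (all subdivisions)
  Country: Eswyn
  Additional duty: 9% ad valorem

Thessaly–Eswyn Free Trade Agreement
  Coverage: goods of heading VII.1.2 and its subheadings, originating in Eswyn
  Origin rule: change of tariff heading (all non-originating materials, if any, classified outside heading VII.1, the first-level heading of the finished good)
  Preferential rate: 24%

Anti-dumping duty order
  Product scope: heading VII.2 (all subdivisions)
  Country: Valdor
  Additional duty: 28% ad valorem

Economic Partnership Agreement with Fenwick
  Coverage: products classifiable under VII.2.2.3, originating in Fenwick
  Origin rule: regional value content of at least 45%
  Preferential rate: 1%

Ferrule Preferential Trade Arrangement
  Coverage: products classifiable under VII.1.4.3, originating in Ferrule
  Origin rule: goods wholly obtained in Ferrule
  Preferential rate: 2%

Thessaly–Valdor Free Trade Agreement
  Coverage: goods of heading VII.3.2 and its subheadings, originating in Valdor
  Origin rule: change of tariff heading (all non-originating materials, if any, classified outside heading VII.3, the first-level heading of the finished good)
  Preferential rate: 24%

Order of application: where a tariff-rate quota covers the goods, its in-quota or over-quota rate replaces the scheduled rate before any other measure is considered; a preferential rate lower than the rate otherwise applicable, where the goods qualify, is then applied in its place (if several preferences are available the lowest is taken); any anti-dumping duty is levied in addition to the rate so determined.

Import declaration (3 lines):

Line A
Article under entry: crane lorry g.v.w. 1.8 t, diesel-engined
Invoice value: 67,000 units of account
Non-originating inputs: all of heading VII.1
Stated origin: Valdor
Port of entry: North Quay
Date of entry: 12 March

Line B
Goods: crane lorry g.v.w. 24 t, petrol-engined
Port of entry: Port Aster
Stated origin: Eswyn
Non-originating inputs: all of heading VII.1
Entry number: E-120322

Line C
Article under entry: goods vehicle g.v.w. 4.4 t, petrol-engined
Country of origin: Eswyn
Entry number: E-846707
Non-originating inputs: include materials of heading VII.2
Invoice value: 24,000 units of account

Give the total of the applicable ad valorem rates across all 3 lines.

88%

Line A: crane lorry → VII.3; diesel-engined → VII.3.2; g.v.w. 1.8 t → VII.3.2.2. Scheduled 27%. Valdor agreement on VII.3.2: CTH met → 24% available; preferential 24%. → 24%.
Line B: crane lorry → VII.3; petrol-engined → VII.3.3; g.v.w. 24 t → VII.3.3.3. Scheduled 31%. Eswyn agreement on VII.1.2: VII.3.3.3 not covered. → 31%.
Line C: goods vehicle → VII.2; petrol-engined → VII.2.2; g.v.w. 4.4 t → VII.2.2.1. Scheduled 33%. Eswyn agreement on VII.1.2: VII.2.2.1 not covered. → 33%.
Sum: 24% + 31% + 33% = 88%.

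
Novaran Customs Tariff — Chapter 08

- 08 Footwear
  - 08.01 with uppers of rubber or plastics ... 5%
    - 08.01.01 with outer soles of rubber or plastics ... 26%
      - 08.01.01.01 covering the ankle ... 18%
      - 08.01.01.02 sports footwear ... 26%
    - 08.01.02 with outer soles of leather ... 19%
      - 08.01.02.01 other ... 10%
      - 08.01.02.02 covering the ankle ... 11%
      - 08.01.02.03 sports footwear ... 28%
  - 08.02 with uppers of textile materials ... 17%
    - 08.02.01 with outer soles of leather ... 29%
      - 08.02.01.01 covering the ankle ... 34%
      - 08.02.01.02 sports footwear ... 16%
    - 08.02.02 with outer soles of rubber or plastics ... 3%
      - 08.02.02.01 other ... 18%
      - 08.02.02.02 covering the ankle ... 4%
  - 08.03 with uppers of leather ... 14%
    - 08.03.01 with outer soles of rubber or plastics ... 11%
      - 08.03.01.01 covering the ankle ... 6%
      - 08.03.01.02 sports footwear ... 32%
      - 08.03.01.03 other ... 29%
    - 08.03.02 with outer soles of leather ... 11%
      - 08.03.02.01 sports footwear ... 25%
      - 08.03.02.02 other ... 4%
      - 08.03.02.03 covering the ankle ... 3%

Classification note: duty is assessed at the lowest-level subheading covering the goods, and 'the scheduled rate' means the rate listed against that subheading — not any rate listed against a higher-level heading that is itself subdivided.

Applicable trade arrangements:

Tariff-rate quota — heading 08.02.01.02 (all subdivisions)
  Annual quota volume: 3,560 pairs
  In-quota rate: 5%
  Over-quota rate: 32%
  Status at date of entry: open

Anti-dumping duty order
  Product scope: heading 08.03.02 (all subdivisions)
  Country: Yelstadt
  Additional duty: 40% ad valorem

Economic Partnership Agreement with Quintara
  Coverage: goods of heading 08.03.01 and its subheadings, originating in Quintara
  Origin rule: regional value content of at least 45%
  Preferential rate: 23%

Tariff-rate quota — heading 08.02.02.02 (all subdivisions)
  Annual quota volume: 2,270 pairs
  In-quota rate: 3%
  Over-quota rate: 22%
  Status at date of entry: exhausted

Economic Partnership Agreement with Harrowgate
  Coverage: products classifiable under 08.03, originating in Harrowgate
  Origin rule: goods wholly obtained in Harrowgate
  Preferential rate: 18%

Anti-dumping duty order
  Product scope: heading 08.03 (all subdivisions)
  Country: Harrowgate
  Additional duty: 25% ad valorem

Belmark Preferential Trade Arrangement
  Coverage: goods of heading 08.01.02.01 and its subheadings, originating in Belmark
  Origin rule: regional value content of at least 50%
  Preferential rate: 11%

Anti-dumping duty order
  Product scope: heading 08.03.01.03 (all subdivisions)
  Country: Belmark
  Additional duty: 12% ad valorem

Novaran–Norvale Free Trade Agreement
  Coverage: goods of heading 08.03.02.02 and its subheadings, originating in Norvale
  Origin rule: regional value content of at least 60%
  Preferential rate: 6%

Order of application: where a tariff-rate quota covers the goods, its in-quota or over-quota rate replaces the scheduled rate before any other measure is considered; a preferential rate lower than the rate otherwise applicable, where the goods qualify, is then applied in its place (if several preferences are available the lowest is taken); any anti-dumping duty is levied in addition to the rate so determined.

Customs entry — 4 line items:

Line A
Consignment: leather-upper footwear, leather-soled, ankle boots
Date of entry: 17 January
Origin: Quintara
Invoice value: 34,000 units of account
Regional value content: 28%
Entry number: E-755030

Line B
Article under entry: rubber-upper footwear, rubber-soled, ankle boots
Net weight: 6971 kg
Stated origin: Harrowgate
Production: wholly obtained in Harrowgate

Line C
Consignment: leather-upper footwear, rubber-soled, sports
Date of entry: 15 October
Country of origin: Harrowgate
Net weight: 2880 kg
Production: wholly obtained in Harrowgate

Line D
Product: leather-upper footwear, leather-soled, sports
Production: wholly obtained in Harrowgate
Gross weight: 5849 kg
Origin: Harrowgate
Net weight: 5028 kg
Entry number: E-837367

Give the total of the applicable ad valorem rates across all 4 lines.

Line A: leather-upper → 08.03; leather-soled → 08.03.02; ankle boots → 08.03.02.03. Scheduled 3%. Quintara agreement on 08.03.01: 08.03.02.03 not covered. → 3%.
Line B: rubber-upper → 08.01; rubber-soled → 08.01.01; ankle boots → 08.01.01.01. Scheduled 18%. Harrowgate agreement on 08.03: 08.01.01.01 not covered. → 18%.
Line C: leather-upper → 08.03; rubber-soled → 08.03.01; sports → 08.03.01.02. Scheduled 32%. Harrowgate agreement on 08.03: wholly obtained → 18% available; preferential 18%; anti-dumping (Harrowgate, 08.03): +25%; total 18% + 25% = 43%. → 43%.
Line D: leather-upper → 08.03; leather-soled → 08.03.02; sports → 08.03.02.01. Scheduled 25%. Harrowgate agreement on 08.03: wholly obtained → 18% available; preferential 18%; anti-dumping (Harrowgate, 08.03): +25%; total 18% + 25% = 43%. → 43%.
Sum: 3% + 18% + 43% + 43% = 107%.

107%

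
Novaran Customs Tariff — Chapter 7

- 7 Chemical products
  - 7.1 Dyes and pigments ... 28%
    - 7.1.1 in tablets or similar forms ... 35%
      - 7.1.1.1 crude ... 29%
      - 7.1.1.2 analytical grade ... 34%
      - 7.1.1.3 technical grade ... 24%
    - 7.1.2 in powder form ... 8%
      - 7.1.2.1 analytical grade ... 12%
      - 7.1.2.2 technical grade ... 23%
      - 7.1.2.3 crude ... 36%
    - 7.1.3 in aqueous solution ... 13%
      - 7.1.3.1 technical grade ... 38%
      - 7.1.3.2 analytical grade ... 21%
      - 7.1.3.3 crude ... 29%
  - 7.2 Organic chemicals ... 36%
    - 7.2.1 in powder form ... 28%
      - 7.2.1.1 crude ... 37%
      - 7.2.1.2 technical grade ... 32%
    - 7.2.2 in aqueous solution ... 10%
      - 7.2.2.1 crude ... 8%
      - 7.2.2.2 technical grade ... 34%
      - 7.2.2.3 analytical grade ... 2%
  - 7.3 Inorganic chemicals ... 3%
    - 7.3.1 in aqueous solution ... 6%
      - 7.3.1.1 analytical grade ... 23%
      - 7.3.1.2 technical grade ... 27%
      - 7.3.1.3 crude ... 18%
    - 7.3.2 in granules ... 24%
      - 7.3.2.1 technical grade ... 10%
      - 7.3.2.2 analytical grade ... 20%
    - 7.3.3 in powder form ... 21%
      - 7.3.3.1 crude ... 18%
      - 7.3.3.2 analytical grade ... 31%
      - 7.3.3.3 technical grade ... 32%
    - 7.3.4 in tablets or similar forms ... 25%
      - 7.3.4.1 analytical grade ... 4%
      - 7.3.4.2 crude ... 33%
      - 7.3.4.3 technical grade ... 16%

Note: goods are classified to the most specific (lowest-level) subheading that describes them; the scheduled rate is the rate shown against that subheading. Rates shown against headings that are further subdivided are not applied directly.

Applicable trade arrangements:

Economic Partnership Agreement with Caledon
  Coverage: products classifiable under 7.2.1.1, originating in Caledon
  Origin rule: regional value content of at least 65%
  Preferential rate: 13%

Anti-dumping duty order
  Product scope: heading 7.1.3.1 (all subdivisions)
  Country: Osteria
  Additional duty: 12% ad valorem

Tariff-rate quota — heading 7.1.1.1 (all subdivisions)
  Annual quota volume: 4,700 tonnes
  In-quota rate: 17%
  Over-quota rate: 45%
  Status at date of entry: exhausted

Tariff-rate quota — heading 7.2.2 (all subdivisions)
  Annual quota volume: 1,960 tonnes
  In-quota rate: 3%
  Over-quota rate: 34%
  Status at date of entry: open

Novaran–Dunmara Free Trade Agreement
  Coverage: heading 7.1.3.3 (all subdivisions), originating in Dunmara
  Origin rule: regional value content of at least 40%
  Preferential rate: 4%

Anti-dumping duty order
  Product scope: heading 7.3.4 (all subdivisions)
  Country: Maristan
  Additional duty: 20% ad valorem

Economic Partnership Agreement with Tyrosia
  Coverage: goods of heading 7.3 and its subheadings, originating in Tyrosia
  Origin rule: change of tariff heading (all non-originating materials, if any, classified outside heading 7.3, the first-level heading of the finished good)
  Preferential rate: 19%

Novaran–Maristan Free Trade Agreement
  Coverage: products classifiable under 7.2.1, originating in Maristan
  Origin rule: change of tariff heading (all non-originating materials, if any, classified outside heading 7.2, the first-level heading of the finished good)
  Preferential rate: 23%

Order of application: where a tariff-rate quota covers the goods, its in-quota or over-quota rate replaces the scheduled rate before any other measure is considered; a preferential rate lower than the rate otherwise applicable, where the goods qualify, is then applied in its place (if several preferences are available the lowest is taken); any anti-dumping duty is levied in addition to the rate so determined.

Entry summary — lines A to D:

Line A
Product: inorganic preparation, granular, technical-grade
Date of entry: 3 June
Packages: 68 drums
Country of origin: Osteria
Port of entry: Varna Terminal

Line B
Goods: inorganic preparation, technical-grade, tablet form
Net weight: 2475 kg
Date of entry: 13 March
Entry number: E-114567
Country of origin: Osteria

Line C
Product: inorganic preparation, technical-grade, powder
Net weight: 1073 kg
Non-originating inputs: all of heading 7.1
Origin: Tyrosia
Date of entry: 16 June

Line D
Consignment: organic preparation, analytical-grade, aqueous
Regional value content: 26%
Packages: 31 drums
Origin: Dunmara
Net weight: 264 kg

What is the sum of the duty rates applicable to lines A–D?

48%

Line A: inorganic → 7.3; granular → 7.3.2; technical-grade → 7.3.2.1. Scheduled 10%. No special measure applies. → 10%.
Line B: inorganic → 7.3; tablet form → 7.3.4; technical-grade → 7.3.4.3. Scheduled 16%. No special measure applies. → 16%.
Line C: inorganic → 7.3; powder → 7.3.3; technical-grade → 7.3.3.3. Scheduled 32%. Tyrosia agreement on 7.3: CTH met → 19% available; preferential 19%. → 19%.
Line D: organic → 7.2; aqueous → 7.2.2; analytical-grade → 7.2.2.3. Scheduled 2%. quota on 7.2.2 open → in-quota 3%; Dunmara agreement on 7.1.3.3: 7.2.2.3 not covered. → 3%.
Sum: 10% + 16% + 19% + 3% = 48%.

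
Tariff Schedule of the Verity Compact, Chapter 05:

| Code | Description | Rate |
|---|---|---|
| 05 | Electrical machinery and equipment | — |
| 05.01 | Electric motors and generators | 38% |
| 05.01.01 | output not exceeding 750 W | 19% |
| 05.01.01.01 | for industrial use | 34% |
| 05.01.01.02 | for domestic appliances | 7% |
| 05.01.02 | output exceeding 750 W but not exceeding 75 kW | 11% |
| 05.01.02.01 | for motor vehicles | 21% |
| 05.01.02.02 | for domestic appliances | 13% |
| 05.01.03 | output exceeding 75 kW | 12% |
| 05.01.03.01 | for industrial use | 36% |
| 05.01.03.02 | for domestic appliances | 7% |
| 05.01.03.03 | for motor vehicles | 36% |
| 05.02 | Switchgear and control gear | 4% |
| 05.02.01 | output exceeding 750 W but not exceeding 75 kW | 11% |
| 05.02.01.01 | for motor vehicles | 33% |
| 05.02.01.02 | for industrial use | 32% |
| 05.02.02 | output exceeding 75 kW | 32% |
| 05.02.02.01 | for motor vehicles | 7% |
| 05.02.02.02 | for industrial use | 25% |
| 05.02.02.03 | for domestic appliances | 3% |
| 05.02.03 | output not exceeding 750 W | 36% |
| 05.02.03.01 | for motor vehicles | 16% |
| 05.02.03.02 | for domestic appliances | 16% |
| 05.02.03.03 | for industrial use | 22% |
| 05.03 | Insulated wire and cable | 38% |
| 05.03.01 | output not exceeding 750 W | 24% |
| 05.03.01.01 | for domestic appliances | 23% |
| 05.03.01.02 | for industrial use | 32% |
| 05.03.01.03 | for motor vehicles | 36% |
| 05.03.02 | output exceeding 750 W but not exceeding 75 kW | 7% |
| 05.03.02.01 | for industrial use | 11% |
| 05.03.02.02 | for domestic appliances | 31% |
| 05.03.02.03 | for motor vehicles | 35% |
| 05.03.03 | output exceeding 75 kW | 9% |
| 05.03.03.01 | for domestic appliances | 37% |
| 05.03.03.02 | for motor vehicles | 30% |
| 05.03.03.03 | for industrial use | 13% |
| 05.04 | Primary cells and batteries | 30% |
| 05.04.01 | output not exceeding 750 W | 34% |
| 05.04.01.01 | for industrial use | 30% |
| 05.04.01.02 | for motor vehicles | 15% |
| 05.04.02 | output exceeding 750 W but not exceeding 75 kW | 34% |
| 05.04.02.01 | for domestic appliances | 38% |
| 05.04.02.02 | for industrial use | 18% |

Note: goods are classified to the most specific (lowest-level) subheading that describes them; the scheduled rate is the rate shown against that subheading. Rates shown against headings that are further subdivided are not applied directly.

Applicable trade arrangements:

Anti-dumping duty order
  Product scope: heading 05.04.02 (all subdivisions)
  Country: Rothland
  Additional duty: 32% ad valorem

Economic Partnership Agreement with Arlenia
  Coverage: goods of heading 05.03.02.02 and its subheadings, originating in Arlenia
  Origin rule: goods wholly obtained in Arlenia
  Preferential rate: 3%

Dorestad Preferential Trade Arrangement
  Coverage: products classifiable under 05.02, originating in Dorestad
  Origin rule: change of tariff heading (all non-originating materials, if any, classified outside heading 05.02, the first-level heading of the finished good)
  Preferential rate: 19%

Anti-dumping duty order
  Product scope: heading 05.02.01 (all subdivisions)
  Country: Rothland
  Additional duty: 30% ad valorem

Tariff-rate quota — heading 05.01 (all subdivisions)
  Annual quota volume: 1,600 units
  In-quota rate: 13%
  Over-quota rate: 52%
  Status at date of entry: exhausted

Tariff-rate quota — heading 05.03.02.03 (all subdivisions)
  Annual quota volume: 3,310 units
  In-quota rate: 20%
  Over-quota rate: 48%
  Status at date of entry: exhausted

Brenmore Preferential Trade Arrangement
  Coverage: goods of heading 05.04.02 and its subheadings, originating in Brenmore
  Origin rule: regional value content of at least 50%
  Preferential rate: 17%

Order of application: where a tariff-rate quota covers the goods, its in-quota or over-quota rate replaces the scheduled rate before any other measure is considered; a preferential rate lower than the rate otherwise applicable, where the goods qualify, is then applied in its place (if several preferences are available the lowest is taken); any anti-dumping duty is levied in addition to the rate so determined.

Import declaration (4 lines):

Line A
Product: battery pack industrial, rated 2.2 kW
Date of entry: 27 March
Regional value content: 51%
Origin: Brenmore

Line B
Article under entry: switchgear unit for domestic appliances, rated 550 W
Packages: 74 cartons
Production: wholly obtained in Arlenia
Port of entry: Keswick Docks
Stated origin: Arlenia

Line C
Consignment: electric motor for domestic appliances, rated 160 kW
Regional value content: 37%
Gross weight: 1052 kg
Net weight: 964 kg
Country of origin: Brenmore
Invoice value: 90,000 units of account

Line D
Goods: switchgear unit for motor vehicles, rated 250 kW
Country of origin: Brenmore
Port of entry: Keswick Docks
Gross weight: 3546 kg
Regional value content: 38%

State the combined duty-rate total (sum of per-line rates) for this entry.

Line A: battery pack → 05.04; rated 2.2 kW → 05.04.02; industrial → 05.04.02.02. Scheduled 18%. Brenmore agreement on 05.04.02: RVC ≥ 50% → 17% available; preferential 17%. → 17%.
Line B: switchgear unit → 05.02; rated 550 W → 05.02.03; for domestic appliances → 05.02.03.02. Scheduled 16%. Arlenia agreement on 05.03.02.02: 05.02.03.02 not covered. → 16%.
Line C: electric motor → 05.01; rated 160 kW → 05.01.03; for domestic appliances → 05.01.03.02. Scheduled 7%. quota on 05.01 exhausted → over-quota 52%; Brenmore agreement on 05.04.02: 05.01.03.02 not covered. → 52%.
Line D: switchgear unit → 05.02; rated 250 kW → 05.02.02; for motor vehicles → 05.02.02.01. Scheduled 7%. Brenmore agreement on 05.04.02: 05.02.02.01 not covered. → 7%.
Sum: 17% + 16% + 52% + 7% = 92%.

92%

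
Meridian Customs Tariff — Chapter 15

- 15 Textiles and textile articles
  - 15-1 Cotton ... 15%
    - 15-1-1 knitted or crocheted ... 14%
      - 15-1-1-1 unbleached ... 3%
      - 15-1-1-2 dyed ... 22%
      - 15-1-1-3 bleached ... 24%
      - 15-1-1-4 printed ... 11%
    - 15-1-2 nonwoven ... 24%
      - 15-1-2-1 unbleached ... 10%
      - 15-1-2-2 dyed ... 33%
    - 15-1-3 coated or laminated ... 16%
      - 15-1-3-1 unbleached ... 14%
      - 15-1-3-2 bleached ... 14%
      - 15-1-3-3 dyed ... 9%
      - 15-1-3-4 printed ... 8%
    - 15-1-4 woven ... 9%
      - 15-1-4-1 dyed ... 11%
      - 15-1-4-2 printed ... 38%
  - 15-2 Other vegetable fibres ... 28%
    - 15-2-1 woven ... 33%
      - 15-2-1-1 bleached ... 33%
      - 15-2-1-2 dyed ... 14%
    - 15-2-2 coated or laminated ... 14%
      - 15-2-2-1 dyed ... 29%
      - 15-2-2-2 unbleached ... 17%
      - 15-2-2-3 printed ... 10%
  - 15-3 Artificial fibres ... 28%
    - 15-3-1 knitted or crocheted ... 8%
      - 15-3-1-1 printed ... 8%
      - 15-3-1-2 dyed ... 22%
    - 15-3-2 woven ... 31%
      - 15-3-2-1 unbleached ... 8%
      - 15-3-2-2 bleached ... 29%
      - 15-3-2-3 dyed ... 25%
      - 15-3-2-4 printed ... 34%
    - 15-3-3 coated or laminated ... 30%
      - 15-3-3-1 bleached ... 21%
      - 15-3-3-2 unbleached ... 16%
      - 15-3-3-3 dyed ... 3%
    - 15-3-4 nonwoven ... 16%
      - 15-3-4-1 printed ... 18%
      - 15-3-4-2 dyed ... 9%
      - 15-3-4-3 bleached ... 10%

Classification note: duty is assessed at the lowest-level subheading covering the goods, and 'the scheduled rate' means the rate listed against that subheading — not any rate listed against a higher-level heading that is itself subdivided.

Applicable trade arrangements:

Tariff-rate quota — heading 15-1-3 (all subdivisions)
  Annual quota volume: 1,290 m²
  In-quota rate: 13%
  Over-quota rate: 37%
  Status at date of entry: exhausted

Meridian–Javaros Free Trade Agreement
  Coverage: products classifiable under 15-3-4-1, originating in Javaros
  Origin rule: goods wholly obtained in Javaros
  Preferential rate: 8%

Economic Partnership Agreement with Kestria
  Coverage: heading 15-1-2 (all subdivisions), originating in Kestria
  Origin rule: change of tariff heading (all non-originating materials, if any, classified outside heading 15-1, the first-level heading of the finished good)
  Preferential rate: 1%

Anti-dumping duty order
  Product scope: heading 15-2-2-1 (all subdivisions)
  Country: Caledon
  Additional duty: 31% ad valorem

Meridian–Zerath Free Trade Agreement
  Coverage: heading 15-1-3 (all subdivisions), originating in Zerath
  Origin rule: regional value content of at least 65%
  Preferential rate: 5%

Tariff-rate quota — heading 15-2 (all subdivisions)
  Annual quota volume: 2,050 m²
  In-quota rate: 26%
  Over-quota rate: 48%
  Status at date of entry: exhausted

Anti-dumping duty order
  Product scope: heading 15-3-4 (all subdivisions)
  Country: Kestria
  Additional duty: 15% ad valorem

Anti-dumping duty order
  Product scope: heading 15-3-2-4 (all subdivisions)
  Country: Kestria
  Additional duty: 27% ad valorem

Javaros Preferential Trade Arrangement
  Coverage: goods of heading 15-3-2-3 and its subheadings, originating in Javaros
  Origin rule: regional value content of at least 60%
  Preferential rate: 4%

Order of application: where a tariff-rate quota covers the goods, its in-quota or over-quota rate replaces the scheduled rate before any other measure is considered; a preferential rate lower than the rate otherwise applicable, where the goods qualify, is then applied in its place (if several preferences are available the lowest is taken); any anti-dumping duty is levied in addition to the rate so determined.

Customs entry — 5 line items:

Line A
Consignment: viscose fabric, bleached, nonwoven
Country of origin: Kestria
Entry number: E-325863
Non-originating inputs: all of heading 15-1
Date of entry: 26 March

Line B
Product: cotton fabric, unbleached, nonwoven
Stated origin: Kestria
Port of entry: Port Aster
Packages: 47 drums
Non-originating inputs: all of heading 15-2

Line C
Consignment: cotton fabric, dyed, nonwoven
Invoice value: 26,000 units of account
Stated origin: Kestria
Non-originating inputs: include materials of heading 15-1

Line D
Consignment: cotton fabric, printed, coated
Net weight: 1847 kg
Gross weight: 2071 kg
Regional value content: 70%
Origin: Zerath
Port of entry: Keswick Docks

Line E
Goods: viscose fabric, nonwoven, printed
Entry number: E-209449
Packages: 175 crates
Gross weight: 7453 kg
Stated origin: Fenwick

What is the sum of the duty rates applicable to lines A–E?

Line A: viscose → 15-3; nonwoven → 15-3-4; bleached → 15-3-4-3. Scheduled 10%. Kestria agreement on 15-1-2: 15-3-4-3 not covered; anti-dumping (Kestria, 15-3-4): +15%; total 10% + 15% = 25%. → 25%.
Line B: cotton → 15-1; nonwoven → 15-1-2; unbleached → 15-1-2-1. Scheduled 10%. Kestria agreement on 15-1-2: CTH met → 1% available; preferential 1%. → 1%.
Line C: cotton → 15-1; nonwoven → 15-1-2; dyed → 15-1-2-2. Scheduled 33%. Kestria agreement on 15-1-2: CTH not met. → 33%.
Line D: cotton → 15-1; coated → 15-1-3; printed → 15-1-3-4. Scheduled 8%. quota on 15-1-3 exhausted → over-quota 37%; Zerath agreement on 15-1-3: RVC ≥ 65% → 5% available; preferential 5%. → 5%.
Line E: viscose → 15-3; nonwoven → 15-3-4; printed → 15-3-4-1. Scheduled 18%. No special measure applies. → 18%.
Sum: 25% + 1% + 33% + 5% + 18% = 82%.

82%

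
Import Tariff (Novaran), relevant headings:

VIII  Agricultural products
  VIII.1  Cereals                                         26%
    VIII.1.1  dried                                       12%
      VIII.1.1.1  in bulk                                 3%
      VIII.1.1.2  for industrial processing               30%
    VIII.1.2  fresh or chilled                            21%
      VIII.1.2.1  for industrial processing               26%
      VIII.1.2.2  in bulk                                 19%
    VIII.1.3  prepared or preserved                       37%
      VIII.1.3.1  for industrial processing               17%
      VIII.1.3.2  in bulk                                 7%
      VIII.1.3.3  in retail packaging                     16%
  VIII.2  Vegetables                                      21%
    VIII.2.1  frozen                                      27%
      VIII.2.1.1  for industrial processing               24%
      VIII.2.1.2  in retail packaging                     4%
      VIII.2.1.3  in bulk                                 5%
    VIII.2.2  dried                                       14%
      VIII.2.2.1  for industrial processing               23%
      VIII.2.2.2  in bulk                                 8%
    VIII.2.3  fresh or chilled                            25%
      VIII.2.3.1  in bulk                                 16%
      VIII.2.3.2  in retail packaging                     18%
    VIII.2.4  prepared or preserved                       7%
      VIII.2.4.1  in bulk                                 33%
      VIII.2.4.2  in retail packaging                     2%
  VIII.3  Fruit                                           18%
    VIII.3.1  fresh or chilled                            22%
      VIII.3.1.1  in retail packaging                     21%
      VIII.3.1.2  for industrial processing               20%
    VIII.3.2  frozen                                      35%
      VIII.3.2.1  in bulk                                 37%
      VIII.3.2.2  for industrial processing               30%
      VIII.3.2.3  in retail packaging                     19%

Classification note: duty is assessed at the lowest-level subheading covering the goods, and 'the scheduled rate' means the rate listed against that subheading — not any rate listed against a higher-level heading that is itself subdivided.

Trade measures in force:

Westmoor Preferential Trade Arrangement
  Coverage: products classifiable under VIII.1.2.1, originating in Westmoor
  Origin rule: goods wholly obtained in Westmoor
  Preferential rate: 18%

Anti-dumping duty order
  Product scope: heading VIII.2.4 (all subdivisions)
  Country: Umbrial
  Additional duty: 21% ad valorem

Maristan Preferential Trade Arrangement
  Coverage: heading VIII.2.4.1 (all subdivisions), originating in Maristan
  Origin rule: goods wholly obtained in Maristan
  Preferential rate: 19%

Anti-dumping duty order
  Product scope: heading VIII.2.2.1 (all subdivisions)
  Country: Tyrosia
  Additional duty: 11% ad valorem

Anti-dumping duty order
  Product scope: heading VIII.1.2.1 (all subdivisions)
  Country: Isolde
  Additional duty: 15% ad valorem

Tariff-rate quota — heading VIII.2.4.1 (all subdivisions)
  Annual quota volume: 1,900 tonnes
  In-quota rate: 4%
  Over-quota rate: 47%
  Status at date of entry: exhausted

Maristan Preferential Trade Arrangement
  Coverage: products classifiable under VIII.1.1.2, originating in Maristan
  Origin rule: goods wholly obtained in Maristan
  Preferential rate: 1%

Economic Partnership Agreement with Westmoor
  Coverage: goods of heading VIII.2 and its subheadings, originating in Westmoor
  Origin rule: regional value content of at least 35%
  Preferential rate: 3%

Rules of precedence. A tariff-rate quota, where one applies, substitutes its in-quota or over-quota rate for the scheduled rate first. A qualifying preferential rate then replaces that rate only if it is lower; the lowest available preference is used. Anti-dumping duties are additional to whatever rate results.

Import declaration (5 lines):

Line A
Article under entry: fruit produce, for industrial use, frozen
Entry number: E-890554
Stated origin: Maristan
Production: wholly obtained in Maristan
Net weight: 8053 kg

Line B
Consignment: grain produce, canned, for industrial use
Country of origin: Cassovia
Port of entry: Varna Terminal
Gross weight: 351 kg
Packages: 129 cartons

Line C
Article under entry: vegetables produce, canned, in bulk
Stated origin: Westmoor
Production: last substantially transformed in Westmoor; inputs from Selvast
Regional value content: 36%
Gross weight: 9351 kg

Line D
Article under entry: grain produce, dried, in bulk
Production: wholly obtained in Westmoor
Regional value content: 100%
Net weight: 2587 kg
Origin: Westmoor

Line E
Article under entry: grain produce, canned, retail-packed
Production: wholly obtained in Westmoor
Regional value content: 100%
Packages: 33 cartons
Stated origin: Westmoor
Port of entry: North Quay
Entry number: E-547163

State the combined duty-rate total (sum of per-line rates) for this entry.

69%

Line A: fruit → VIII.3; frozen → VIII.3.2; for industrial use → VIII.3.2.2. Scheduled 30%. Maristan agreement on VIII.2.4.1: VIII.3.2.2 not covered; Maristan agreement on VIII.1.1.2: VIII.3.2.2 not covered. → 30%.
Line B: grain → VIII.1; canned → VIII.1.3; for industrial use → VIII.1.3.1. Scheduled 17%. No special measure applies. → 17%.
Line C: vegetables → VIII.2; canned → VIII.2.4; in bulk → VIII.2.4.1. Scheduled 33%. quota on VIII.2.4.1 exhausted → over-quota 47%; Westmoor agreement on VIII.1.2.1: VIII.2.4.1 not covered; Westmoor agreement on VIII.2: RVC ≥ 35% → 3% available; preferential 3%. → 3%.
Line D: grain → VIII.1; dried → VIII.1.1; in bulk → VIII.1.1.1. Scheduled 3%. Westmoor agreement on VIII.1.2.1: VIII.1.1.1 not covered; Westmoor agreement on VIII.2: VIII.1.1.1 not covered. → 3%.
Line E: grain → VIII.1; canned → VIII.1.3; retail-packed → VIII.1.3.3. Scheduled 16%. Westmoor agreement on VIII.1.2.1: VIII.1.3.3 not covered; Westmoor agreement on VIII.2: VIII.1.3.3 not covered. → 16%.
Sum: 30% + 17% + 3% + 3% + 16% = 69%.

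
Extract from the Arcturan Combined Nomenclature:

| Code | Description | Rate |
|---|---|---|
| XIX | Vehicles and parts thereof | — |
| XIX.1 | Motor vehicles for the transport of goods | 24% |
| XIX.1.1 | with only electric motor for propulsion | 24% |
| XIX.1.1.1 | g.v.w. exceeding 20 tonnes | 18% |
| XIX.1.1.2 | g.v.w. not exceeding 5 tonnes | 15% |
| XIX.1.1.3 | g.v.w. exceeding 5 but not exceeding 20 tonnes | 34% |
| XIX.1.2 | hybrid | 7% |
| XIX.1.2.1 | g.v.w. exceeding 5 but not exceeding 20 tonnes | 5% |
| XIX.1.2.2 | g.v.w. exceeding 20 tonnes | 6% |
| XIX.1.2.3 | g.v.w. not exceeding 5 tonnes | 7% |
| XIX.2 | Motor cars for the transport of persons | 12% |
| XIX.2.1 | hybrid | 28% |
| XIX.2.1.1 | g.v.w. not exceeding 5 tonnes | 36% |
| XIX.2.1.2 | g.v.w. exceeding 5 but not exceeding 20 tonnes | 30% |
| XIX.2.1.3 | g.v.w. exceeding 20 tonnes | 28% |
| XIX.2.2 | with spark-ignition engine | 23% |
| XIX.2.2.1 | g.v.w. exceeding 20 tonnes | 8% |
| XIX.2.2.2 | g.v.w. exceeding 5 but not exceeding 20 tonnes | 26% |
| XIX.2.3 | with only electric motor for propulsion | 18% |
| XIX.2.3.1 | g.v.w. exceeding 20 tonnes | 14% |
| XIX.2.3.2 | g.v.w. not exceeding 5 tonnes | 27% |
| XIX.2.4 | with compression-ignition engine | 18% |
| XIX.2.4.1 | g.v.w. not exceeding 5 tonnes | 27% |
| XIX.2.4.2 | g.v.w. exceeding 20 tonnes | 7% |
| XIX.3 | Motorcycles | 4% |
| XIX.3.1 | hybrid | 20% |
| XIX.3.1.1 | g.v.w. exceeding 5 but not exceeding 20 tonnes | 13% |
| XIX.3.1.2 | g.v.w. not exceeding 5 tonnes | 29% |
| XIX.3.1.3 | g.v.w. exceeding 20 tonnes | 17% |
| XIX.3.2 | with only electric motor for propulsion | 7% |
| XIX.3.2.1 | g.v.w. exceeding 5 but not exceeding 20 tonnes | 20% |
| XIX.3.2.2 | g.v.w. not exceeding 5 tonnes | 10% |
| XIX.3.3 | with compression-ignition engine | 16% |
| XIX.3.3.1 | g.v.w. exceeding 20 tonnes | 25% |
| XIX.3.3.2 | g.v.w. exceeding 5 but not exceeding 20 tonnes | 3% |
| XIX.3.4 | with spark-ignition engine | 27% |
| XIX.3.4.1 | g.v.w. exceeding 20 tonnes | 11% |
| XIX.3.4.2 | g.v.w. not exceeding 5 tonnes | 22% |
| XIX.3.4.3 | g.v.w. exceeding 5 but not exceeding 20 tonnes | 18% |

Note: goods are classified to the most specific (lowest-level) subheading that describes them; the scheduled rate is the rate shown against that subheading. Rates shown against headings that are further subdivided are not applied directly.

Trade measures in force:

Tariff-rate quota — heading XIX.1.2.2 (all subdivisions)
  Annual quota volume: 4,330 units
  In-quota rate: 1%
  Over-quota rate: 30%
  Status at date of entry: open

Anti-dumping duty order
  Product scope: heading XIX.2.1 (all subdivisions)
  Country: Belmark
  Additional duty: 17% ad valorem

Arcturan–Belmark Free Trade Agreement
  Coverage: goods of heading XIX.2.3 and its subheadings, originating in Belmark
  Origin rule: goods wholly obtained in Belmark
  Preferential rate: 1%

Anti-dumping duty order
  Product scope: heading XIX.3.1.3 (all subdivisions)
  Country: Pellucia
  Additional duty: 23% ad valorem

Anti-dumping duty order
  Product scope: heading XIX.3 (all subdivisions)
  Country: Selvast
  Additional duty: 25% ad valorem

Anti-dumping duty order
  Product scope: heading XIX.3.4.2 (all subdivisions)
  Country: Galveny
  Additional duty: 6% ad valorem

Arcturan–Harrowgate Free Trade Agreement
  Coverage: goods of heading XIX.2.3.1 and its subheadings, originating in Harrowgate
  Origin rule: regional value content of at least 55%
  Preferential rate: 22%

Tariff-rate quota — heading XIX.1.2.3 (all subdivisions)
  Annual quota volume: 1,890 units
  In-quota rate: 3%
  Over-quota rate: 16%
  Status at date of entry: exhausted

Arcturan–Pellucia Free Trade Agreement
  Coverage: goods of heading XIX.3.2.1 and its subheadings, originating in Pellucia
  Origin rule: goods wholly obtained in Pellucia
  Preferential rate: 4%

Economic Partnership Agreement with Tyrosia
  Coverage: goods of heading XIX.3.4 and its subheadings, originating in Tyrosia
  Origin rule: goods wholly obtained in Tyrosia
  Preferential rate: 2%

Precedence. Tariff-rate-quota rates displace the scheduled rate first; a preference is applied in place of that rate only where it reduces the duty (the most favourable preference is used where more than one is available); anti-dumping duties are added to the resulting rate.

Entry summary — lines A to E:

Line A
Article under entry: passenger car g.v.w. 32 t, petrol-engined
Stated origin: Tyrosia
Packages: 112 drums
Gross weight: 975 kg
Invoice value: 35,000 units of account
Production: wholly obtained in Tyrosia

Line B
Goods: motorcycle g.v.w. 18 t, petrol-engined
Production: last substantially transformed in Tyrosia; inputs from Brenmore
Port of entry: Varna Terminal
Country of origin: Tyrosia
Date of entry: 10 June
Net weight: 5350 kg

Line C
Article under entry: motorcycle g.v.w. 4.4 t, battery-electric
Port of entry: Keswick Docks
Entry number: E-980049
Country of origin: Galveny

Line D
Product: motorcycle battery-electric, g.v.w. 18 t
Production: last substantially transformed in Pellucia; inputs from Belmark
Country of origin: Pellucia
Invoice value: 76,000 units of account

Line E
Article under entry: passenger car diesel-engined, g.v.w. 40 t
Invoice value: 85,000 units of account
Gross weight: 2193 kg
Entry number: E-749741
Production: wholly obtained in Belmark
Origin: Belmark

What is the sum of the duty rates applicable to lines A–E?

63%

Line A: passenger car → XIX.2; petrol-engined → XIX.2.2; g.v.w. 32 t → XIX.2.2.1. Scheduled 8%. Tyrosia agreement on XIX.3.4: XIX.2.2.1 not covered. → 8%.
Line B: motorcycle → XIX.3; petrol-engined → XIX.3.4; g.v.w. 18 t → XIX.3.4.3. Scheduled 18%. Tyrosia agreement on XIX.3.4: not wholly obtained. → 18%.
Line C: motorcycle → XIX.3; battery-electric → XIX.3.2; g.v.w. 4.4 t → XIX.3.2.2. Scheduled 10%. No special measure applies. → 10%.
Line D: motorcycle → XIX.3; battery-electric → XIX.3.2; g.v.w. 18 t → XIX.3.2.1. Scheduled 20%. Pellucia agreement on XIX.3.2.1: not wholly obtained. → 20%.
Line E: passenger car → XIX.2; diesel-engined → XIX.2.4; g.v.w. 40 t → XIX.2.4.2. Scheduled 7%. Belmark agreement on XIX.2.3: XIX.2.4.2 not covered. → 7%.
Sum: 8% + 18% + 10% + 20% + 7% = 63%.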